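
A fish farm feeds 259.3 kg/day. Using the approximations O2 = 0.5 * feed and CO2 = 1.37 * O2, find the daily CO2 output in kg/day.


O2 = 259.3 * 0.5 = 129.65
CO2 = 129.65 * 1.37 = 177.6205

177.6205 kg/day


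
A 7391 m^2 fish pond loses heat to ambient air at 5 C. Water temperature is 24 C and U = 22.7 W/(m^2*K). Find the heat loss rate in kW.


Temperature difference dT = 24 - 5 = 19 K
Heat loss (W) = U * A * dT = 22.7 * 7391 * 19 = 3187738.3 W
Convert to kW: 3187738.3 / 1000 = 3187.7383 kW

3187.7383 kW


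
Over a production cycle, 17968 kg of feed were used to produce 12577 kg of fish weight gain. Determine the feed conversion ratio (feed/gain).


FCR = feed consumed / weight gained
FCR = 17968 kg / 12577 kg = 1.42864

1.42864


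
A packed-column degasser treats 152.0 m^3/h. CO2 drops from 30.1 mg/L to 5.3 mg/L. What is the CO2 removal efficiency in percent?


CO2_out / CO2_in = 5.3 / 30.1 = 0.17607973
Fraction remaining = 0.17607973
efficiency = (1 - 0.17607973) * 100 = 82.392 %

82.392 %


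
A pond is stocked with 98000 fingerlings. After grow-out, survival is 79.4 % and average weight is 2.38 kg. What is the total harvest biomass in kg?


Survivors = 98000 * 79.4/100 = 77812 fish
Harvest biomass = survivors * W_f = 77812 * 2.38 = 185192.56 kg

185192.56 kg


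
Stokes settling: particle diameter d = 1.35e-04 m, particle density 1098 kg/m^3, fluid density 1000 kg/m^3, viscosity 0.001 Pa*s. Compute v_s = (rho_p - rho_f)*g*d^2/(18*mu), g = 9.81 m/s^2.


Density difference: rho_p - rho_f = 1098 - 1000 = 98 kg/m^3
d^2 = (1.35e-04)^2 = 1.8225e-08 m^2
Numerator = (rho_p - rho_f) * g * d^2 = 98 * 9.81 * 1.8225e-08 = 1.752115e-05
Denominator = 18 * mu = 18 * 0.001 = 0.018
v_s = 1.752115e-05 / 0.018 = 9.73397e-04 m/s
Check: Re = rho_f * v_s * d / mu = 1000 * 9.73397e-04 * 1.35e-04 / 0.001 = 0.131 < 1, so Stokes' law applies.

9.73397e-04 m/s


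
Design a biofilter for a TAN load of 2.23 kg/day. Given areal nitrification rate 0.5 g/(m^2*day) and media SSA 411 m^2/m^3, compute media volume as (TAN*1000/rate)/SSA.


A = 2.23*1000 / 0.5 = 4460 m^2
V = 4460 / 411 = 10.8516

10.8516 m^3


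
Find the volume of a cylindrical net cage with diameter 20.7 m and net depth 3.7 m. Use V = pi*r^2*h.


r = d/2 = 20.7/2 = 10.35 m
Base area = pi*r^2 = pi*10.35^2 = 336.53526 m^2
Volume = 336.53526 * 3.7 = 1245.18 m^3

1245.18 m^3


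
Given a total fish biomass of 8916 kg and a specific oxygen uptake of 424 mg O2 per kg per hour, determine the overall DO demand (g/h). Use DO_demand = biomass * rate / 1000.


Total O2 consumption (mg/h) = 8916 kg * 424 mg/(kg*h) = 3780384 mg/h
Convert to g/h: 3780384 / 1000 = 3780.384 g/h

3780.384 g/h


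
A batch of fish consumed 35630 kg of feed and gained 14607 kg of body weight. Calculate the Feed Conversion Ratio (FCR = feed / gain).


FCR = feed consumed / weight gained
FCR = 35630 kg / 14607 kg = 2.43924

2.43924


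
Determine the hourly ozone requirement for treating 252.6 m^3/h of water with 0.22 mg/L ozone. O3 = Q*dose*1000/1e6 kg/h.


O3 demand (mg/h) = Q * dose * 1000 = 252.6 * 0.22 * 1000 = 55572 mg/h
Convert mg to kg: 55572 / 1e6 = 0.055572 kg/h

0.055572 kg/h


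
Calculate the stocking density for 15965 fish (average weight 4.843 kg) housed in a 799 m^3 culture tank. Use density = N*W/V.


Total biomass = 15965 fish * 4.843 kg = 77318.495 kg
Density = total biomass / volume = 77318.495 / 799 = 96.7691 kg/m^3

96.7691 kg/m^3


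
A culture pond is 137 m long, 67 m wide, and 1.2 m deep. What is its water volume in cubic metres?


Base area = L * W = 137 * 67 = 9179 m^2
Volume = area * depth = 9179 * 1.2 = 11014.8 m^3

11014.8 m^3


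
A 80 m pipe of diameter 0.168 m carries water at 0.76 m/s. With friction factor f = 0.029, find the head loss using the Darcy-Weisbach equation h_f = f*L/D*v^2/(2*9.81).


v^2 = 0.76^2 = 0.5776 m^2/s^2
L/D = 80/0.168 = 476.19048
h_f = f*(L/D)*v^2/(2g) = 0.029 * 476.19048 * 0.5776 / 19.62 = 0.406543 m

0.406543 m


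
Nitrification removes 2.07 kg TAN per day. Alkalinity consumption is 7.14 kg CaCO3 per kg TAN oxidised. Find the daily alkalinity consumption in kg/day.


Alkalinity factor: 7.14 kg CaCO3 consumed per kg TAN nitrified
alk = 2.07 kg TAN * 7.14 = 14.7798 kg CaCO3/day

14.7798 kg CaCO3/day


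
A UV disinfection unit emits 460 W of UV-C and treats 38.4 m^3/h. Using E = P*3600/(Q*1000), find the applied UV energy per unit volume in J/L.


Energy delivered per hour = 460 W * 3600 s = 1656000 J/h
Volume treated per hour = 38.4 m^3/h * 1000 = 38400 L/h
dose = 1656000 / 38400 = 43.125 J/L

43.125 J/L


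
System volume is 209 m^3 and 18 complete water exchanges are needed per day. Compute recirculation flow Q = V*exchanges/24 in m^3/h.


Daily recirculation volume = 209 m^3 * 18 = 3762 m^3/day
Flow rate Q = daily volume / 24 h = 3762 / 24 = 156.75 m^3/h

156.75 m^3/h


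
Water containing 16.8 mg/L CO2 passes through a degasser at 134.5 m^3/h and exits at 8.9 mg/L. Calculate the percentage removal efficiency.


CO2_out / CO2_in = 8.9 / 16.8 = 0.5297619
Fraction remaining = 0.5297619
efficiency = (1 - 0.5297619) * 100 = 47.0238 %

47.0238 %


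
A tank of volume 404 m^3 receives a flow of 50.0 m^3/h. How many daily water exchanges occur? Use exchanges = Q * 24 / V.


Daily flow volume = 50.0 m^3/h * 24 h = 1200 m^3/day
Exchanges = daily flow / tank volume = 1200 / 404 = 2.9703 exchanges/day

2.9703 exchanges/day


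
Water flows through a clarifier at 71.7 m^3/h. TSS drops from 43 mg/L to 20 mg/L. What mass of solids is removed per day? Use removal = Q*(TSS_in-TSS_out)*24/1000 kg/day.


Concentration drop: TSS_in - TSS_out = 43 - 20 = 23 mg/L
Hourly solids removed = Q * dTSS = 71.7 m^3/h * 23 mg/L = 1649.1 g/h  (m^3/h * mg/L = g/h)
Daily solids removed = 1649.1 * 24 = 39578.4 g/day
Convert g to kg: 39578.4 / 1000 = 39.5784 kg/day

39.5784 kg/day


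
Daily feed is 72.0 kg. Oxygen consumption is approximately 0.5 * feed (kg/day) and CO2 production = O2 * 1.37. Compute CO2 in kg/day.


O2 = 72.0 * 0.5 = 36
CO2 = 36 * 1.37 = 49.32

49.32 kg/day


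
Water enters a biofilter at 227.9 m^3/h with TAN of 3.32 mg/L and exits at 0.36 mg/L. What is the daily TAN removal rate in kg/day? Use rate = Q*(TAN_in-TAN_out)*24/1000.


Concentration drop: TAN_in - TAN_out = 3.32 - 0.36 = 2.96 mg/L
Hourly TAN removed = Q * dTAN = 227.9 m^3/h * 2.96 mg/L = 674.584 g/h  (m^3/h * mg/L = g/h)
Daily TAN removed = 674.584 * 24 = 16190.016 g/day
Convert to kg/day: 16190.016 / 1000 = 16.190016 kg/day

16.190016 kg/day


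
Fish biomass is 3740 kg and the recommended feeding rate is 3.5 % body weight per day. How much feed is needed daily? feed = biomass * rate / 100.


Feeding rate fraction = 3.5% / 100 = 0.035
Daily feed = 3740 kg * 0.035 = 130.9 kg/day

130.9 kg/day


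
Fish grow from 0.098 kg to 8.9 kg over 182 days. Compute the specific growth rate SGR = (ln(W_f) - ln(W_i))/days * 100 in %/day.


ln(W_f) = ln(8.9) = 2.1860513
ln(W_i) = ln(0.098) = -2.3227878
ln(W_f) - ln(W_i) = 2.1860513 - -2.3227878 = 4.5088391
SGR = 4.5088391 / 182 * 100 = 2.47738 %/day

2.47738 %/day


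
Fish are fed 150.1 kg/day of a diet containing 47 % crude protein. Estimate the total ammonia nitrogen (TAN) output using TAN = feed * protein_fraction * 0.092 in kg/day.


Protein in feed = 150.1 * 47/100 = 70.547 kg/day
TAN = protein * 0.092 = 70.547 * 0.092 = 6.490324 kg/day

6.490324 kg/day


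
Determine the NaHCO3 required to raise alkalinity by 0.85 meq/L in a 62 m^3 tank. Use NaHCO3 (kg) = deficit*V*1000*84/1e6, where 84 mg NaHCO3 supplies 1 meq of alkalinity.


Tank volume in L = 62 m^3 * 1000 = 62000 L
Total meq required = 0.85 meq/L * 62000 L = 52700 meq
NaHCO3 mass = 52700 meq * 84 mg/meq / 1e6 = 4.4268 kg

4.4268 kg


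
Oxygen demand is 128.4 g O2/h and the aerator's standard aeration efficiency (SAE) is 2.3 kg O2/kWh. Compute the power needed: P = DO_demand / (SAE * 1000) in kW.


SAE in g O2/kWh = 2.3 * 1000 = 2300 g/kWh
P = DO_demand / SAE_g = 128.4 / 2300 = 0.0558261 kW

0.0558261 kW


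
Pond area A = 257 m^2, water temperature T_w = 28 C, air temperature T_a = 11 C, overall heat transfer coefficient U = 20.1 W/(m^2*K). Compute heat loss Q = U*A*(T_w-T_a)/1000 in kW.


Temperature difference dT = 28 - 11 = 17 K
Heat loss (W) = U * A * dT = 20.1 * 257 * 17 = 87816.9 W
Convert to kW: 87816.9 / 1000 = 87.8169 kW

87.8169 kW


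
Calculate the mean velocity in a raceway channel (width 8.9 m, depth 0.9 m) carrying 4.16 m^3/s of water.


Cross-sectional area = W * d = 8.9 * 0.9 = 8.01 m^2
Velocity = Q / A = 4.16 / 8.01 = 0.519351 m/s

0.519351 m/s


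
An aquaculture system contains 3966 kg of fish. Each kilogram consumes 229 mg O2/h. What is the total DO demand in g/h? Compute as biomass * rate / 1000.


Total O2 consumption (mg/h) = 3966 kg * 229 mg/(kg*h) = 908214 mg/h
Convert to g/h: 908214 / 1000 = 908.214 g/h

908.214 g/h


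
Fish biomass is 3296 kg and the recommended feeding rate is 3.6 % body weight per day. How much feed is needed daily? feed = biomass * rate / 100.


Feeding rate fraction = 3.6% / 100 = 0.036
Daily feed = 3296 kg * 0.036 = 118.656 kg/day

118.656 kg/day


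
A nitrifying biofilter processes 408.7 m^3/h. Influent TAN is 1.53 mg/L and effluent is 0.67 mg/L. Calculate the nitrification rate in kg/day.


Concentration drop: TAN_in - TAN_out = 1.53 - 0.67 = 0.86 mg/L
Hourly TAN removed = Q * dTAN = 408.7 m^3/h * 0.86 mg/L = 351.482 g/h  (m^3/h * mg/L = g/h)
Daily TAN removed = 351.482 * 24 = 8435.568 g/day
Convert to kg/day: 8435.568 / 1000 = 8.435568 kg/day

8.435568 kg/day


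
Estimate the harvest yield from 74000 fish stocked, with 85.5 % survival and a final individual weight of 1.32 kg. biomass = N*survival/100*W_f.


Survivors = 74000 * 85.5/100 = 63270 fish
Harvest biomass = survivors * W_f = 63270 * 1.32 = 83516.4 kg

83516.4 kg


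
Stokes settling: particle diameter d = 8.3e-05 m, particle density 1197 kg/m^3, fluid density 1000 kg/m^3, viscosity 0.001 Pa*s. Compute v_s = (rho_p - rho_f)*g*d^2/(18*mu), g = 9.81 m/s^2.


Density difference: rho_p - rho_f = 1197 - 1000 = 197 kg/m^3
d^2 = (8.3e-05)^2 = 6.889e-09 m^2
Numerator = (rho_p - rho_f) * g * d^2 = 197 * 9.81 * 6.889e-09 = 1.3313475e-05
Denominator = 18 * mu = 18 * 0.001 = 0.018
v_s = 1.3313475e-05 / 0.018 = 7.39637e-04 m/s
Check: Re = rho_f * v_s * d / mu = 1000 * 7.39637e-04 * 8.3e-05 / 0.001 = 0.0614 < 1, so Stokes' law applies.

7.39637e-04 m/s


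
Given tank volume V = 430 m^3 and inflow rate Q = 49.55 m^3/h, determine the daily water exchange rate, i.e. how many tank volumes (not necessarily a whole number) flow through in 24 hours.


Daily flow volume = 49.55 m^3/h * 24 h = 1189.2 m^3/day
Exchanges = daily flow / tank volume = 1189.2 / 430 = 2.76558 exchanges/day

2.76558 exchanges/day


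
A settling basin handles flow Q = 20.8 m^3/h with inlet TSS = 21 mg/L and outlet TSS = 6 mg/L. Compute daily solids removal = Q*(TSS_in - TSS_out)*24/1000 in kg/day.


Concentration drop: TSS_in - TSS_out = 21 - 6 = 15 mg/L
Hourly solids removed = Q * dTSS = 20.8 m^3/h * 15 mg/L = 312 g/h  (m^3/h * mg/L = g/h)
Daily solids removed = 312 * 24 = 7488 g/day
Convert g to kg: 7488 / 1000 = 7.488 kg/day

7.488 kg/day


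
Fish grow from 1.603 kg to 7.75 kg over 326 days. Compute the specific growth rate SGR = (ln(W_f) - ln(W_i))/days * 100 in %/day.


ln(W_f) = ln(7.75) = 2.0476928
ln(W_i) = ln(1.603) = 0.47187687
ln(W_f) - ln(W_i) = 2.0476928 - 0.47187687 = 1.5758159
SGR = 1.5758159 / 326 * 100 = 0.483379 %/day

0.483379 %/day


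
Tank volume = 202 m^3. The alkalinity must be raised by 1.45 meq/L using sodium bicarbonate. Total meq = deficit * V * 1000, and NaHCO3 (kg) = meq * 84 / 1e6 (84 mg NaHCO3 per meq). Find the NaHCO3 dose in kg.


Tank volume in L = 202 m^3 * 1000 = 202000 L
Total meq required = 1.45 meq/L * 202000 L = 292900 meq
NaHCO3 mass = 292900 meq * 84 mg/meq / 1e6 = 24.6036 kg

24.6036 kg


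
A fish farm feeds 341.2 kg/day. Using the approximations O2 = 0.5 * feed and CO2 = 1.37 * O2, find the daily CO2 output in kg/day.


O2 = 341.2 * 0.5 = 170.6
CO2 = 170.6 * 1.37 = 233.722

233.722 kg/day


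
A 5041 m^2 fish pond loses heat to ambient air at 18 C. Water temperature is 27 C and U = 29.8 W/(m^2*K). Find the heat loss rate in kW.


Temperature difference dT = 27 - 18 = 9 K
Heat loss (W) = U * A * dT = 29.8 * 5041 * 9 = 1351996.2 W
Convert to kW: 1351996.2 / 1000 = 1351.9962 kW

1351.9962 kW


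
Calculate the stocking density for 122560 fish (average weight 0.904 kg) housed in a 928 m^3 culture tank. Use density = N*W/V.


Total biomass = 122560 fish * 0.904 kg = 110794.24 kg
Density = total biomass / volume = 110794.24 / 928 = 119.39 kg/m^3

119.39 kg/m^3


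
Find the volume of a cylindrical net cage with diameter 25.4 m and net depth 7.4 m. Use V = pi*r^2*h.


r = d/2 = 25.4/2 = 12.7 m
Base area = pi*r^2 = pi*12.7^2 = 506.70748 m^2
Volume = 506.70748 * 7.4 = 3749.64 m^3

3749.64 m^3


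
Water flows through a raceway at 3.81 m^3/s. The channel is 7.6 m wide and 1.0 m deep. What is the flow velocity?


Cross-sectional area = W * d = 7.6 * 1.0 = 7.6 m^2
Velocity = Q / A = 3.81 / 7.6 = 0.501316 m/s

0.501316 m/s


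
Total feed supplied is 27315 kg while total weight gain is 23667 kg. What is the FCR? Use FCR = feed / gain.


FCR = feed consumed / weight gained
FCR = 27315 kg / 23667 kg = 1.15414

1.15414


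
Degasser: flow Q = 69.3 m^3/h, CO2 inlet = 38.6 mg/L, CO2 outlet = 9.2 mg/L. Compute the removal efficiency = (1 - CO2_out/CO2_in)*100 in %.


CO2_out / CO2_in = 9.2 / 38.6 = 0.23834197
Fraction remaining = 0.23834197
efficiency = (1 - 0.23834197) * 100 = 76.1658 %

76.1658 %


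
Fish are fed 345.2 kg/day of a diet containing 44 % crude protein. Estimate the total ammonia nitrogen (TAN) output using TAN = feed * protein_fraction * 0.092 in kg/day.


Protein in feed = 345.2 * 44/100 = 151.888 kg/day
TAN = protein * 0.092 = 151.888 * 0.092 = 13.973696 kg/day

13.973696 kg/day


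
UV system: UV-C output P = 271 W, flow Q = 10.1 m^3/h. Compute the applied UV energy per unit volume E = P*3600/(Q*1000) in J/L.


Energy delivered per hour = 271 W * 3600 s = 975600 J/h
Volume treated per hour = 10.1 m^3/h * 1000 = 10100 L/h
dose = 975600 / 10100 = 96.5941 J/L

96.5941 J/L


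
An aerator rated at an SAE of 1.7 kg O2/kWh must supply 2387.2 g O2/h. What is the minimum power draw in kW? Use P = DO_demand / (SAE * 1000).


SAE in g O2/kWh = 1.7 * 1000 = 1700 g/kWh
P = DO_demand / SAE_g = 2387.2 / 1700 = 1.40424 kW

1.40424 kW


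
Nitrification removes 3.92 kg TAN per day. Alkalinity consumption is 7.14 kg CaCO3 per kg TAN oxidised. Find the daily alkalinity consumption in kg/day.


Alkalinity factor: 7.14 kg CaCO3 consumed per kg TAN nitrified
alk = 3.92 kg TAN * 7.14 = 27.9888 kg CaCO3/day

27.9888 kg CaCO3/day


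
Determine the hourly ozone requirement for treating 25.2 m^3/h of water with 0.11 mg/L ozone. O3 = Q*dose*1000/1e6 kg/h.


O3 demand (mg/h) = Q * dose * 1000 = 25.2 * 0.11 * 1000 = 2772 mg/h
Convert mg to kg: 2772 / 1e6 = 0.002772 kg/h

0.002772 kg/h


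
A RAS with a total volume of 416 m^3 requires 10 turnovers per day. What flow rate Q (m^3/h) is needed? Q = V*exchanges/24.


Daily recirculation volume = 416 m^3 * 10 = 4160 m^3/day
Flow rate Q = daily volume / 24 h = 4160 / 24 = 173.333 m^3/h

173.333 m^3/h


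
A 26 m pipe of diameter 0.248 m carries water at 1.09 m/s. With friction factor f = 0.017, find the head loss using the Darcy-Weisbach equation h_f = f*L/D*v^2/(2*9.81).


v^2 = 1.09^2 = 1.1881 m^2/s^2
L/D = 26/0.248 = 104.83871
h_f = f*(L/D)*v^2/(2g) = 0.017 * 104.83871 * 1.1881 / 19.62 = 0.107926 m

0.107926 m


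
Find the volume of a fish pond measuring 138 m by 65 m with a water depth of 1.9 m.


Base area = L * W = 138 * 65 = 8970 m^2
Volume = area * depth = 8970 * 1.9 = 17043 m^3

17043 m^3


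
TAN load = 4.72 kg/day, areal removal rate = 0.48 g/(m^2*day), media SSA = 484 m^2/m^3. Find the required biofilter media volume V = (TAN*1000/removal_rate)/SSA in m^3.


A = 4.72*1000 / 0.48 = 9833.3333 m^2
V = 9833.3333 / 484 = 20.3168

20.3168 m^3


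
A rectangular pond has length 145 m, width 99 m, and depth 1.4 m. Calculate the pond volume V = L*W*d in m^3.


Base area = L * W = 145 * 99 = 14355 m^2
Volume = area * depth = 14355 * 1.4 = 20097 m^3

20097 m^3


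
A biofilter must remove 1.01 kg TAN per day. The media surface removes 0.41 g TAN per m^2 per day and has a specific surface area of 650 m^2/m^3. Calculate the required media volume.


A = 1.01*1000 / 0.41 = 2463.4146 m^2
V = 2463.4146 / 650 = 3.78987

3.78987 m^3


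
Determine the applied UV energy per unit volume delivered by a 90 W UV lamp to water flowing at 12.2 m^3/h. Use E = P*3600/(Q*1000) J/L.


Energy delivered per hour = 90 W * 3600 s = 324000 J/h
Volume treated per hour = 12.2 m^3/h * 1000 = 12200 L/h
dose = 324000 / 12200 = 26.5574 J/L

26.5574 J/L


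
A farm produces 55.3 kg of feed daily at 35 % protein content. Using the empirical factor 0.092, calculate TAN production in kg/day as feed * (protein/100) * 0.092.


Protein in feed = 55.3 * 35/100 = 19.355 kg/day
TAN = protein * 0.092 = 19.355 * 0.092 = 1.78066 kg/day

1.78066 kg/day


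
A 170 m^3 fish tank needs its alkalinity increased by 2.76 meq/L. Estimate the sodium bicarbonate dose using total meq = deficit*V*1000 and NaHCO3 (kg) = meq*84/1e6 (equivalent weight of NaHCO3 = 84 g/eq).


Tank volume in L = 170 m^3 * 1000 = 170000 L
Total meq required = 2.76 meq/L * 170000 L = 469200 meq
NaHCO3 mass = 469200 meq * 84 mg/meq / 1e6 = 39.4128 kg

39.4128 kg


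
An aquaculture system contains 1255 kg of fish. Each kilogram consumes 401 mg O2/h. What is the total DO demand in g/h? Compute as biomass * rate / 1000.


Total O2 consumption (mg/h) = 1255 kg * 401 mg/(kg*h) = 503255 mg/h
Convert to g/h: 503255 / 1000 = 503.255 g/h

503.255 g/h


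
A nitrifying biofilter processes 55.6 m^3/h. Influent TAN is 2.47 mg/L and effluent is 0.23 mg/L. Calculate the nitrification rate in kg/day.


Concentration drop: TAN_in - TAN_out = 2.47 - 0.23 = 2.24 mg/L
Hourly TAN removed = Q * dTAN = 55.6 m^3/h * 2.24 mg/L = 124.544 g/h  (m^3/h * mg/L = g/h)
Daily TAN removed = 124.544 * 24 = 2989.056 g/day
Convert to kg/day: 2989.056 / 1000 = 2.989056 kg/day

2.989056 kg/day


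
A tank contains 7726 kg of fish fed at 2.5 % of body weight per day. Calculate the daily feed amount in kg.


Feeding rate fraction = 2.5% / 100 = 0.025
Daily feed = 7726 kg * 0.025 = 193.15 kg/day

193.15 kg/day


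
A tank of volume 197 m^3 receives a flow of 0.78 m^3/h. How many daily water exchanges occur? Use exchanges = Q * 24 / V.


Daily flow volume = 0.78 m^3/h * 24 h = 18.72 m^3/day
Exchanges = daily flow / tank volume = 18.72 / 197 = 0.0950254 exchanges/day

0.0950254 exchanges/day


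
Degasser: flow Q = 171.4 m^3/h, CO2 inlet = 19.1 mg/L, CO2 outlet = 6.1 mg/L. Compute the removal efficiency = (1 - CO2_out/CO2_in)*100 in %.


CO2_out / CO2_in = 6.1 / 19.1 = 0.31937173
Fraction remaining = 0.31937173
efficiency = (1 - 0.31937173) * 100 = 68.0628 %

68.0628 %


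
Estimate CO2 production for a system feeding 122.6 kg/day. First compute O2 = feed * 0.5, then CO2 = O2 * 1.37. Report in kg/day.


O2 = 122.6 * 0.5 = 61.3
CO2 = 61.3 * 1.37 = 83.981

83.981 kg/day


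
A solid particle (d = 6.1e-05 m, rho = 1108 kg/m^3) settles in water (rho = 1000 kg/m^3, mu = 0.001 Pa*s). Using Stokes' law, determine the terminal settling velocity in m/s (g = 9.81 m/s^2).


Density difference: rho_p - rho_f = 1108 - 1000 = 108 kg/m^3
d^2 = (6.1e-05)^2 = 3.721e-09 m^2
Numerator = (rho_p - rho_f) * g * d^2 = 108 * 9.81 * 3.721e-09 = 3.9423251e-06
Denominator = 18 * mu = 18 * 0.001 = 0.018
v_s = 3.9423251e-06 / 0.018 = 2.19018e-04 m/s
Check: Re = rho_f * v_s * d / mu = 1000 * 2.19018e-04 * 6.1e-05 / 0.001 = 0.0134 < 1, so Stokes' law applies.

2.19018e-04 m/s


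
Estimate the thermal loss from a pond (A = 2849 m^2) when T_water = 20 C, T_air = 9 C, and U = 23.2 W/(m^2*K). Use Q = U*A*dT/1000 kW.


Temperature difference dT = 20 - 9 = 11 K
Heat loss (W) = U * A * dT = 23.2 * 2849 * 11 = 727064.8 W
Convert to kW: 727064.8 / 1000 = 727.0648 kW

727.0648 kW


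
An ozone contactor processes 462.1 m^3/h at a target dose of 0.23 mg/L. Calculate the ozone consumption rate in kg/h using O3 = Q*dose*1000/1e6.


O3 demand (mg/h) = Q * dose * 1000 = 462.1 * 0.23 * 1000 = 106283 mg/h
Convert mg to kg: 106283 / 1e6 = 0.106283 kg/h

0.106283 kg/h


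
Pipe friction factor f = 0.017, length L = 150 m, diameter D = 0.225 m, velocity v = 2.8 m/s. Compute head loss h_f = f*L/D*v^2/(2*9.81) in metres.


v^2 = 2.8^2 = 7.84 m^2/s^2
L/D = 150/0.225 = 666.66667
h_f = f*(L/D)*v^2/(2g) = 0.017 * 666.66667 * 7.84 / 19.62 = 4.52871 m

4.52871 m


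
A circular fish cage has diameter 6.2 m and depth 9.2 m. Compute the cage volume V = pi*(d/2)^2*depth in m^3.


r = d/2 = 6.2/2 = 3.1 m
Base area = pi*r^2 = pi*3.1^2 = 30.190705 m^2
Volume = 30.190705 * 9.2 = 277.754 m^3

277.754 m^3


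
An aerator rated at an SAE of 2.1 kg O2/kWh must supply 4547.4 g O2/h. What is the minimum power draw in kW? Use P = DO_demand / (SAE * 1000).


SAE in g O2/kWh = 2.1 * 1000 = 2100 g/kWh
P = DO_demand / SAE_g = 4547.4 / 2100 = 2.16543 kW

2.16543 kW


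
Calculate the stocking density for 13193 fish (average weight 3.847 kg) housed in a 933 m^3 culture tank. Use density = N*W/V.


Total biomass = 13193 fish * 3.847 kg = 50753.471 kg
Density = total biomass / volume = 50753.471 / 933 = 54.3981 kg/m^3

54.3981 kg/m^3


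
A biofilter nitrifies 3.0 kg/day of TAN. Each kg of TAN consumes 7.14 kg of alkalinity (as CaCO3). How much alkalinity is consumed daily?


Alkalinity factor: 7.14 kg CaCO3 consumed per kg TAN nitrified
alk = 3.0 kg TAN * 7.14 = 21.42 kg CaCO3/day

21.42 kg CaCO3/day


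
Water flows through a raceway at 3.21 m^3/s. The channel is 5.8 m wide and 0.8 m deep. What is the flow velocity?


Cross-sectional area = W * d = 5.8 * 0.8 = 4.64 m^2
Velocity = Q / A = 3.21 / 4.64 = 0.69181 m/s

0.69181 m/s


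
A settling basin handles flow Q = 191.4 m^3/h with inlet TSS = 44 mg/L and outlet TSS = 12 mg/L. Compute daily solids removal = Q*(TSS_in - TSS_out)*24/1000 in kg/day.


Concentration drop: TSS_in - TSS_out = 44 - 12 = 32 mg/L
Hourly solids removed = Q * dTSS = 191.4 m^3/h * 32 mg/L = 6124.8 g/h  (m^3/h * mg/L = g/h)
Daily solids removed = 6124.8 * 24 = 146995.2 g/day
Convert g to kg: 146995.2 / 1000 = 146.9952 kg/day

146.9952 kg/day


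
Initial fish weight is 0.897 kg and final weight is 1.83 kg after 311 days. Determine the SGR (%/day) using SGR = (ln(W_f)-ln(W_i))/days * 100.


ln(W_f) = ln(1.83) = 0.60431597
ln(W_i) = ln(0.897) = -0.10869942
ln(W_f) - ln(W_i) = 0.60431597 - -0.10869942 = 0.71301539
SGR = 0.71301539 / 311 * 100 = 0.229265 %/day

0.229265 %/day


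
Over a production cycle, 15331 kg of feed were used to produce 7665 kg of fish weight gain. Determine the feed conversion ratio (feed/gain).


FCR = feed consumed / weight gained
FCR = 15331 kg / 7665 kg = 2.00013

2.00013


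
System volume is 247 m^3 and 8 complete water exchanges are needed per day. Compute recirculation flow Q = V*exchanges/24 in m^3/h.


Daily recirculation volume = 247 m^3 * 8 = 1976 m^3/day
Flow rate Q = daily volume / 24 h = 1976 / 24 = 82.3333 m^3/h

82.3333 m^3/h


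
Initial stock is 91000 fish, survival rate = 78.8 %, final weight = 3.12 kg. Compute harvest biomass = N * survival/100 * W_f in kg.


Survivors = 91000 * 78.8/100 = 71708 fish
Harvest biomass = survivors * W_f = 71708 * 3.12 = 223728.96 kg

223728.96 kg


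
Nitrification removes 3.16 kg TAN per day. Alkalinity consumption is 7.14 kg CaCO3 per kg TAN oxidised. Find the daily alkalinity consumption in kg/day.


Alkalinity factor: 7.14 kg CaCO3 consumed per kg TAN nitrified
alk = 3.16 kg TAN * 7.14 = 22.5624 kg CaCO3/day

22.5624 kg CaCO3/day


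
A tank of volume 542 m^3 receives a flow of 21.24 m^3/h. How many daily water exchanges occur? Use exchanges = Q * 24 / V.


Daily flow volume = 21.24 m^3/h * 24 h = 509.76 m^3/day
Exchanges = daily flow / tank volume = 509.76 / 542 = 0.940517 exchanges/day

0.940517 exchanges/day


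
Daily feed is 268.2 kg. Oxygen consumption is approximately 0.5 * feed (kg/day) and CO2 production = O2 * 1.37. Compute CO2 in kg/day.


O2 = 268.2 * 0.5 = 134.1
CO2 = 134.1 * 1.37 = 183.717

183.717 kg/day


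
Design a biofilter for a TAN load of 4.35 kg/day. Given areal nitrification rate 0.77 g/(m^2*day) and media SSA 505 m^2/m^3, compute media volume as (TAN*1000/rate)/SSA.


A = 4.35*1000 / 0.77 = 5649.3506 m^2
V = 5649.3506 / 505 = 11.1868

11.1868 m^3


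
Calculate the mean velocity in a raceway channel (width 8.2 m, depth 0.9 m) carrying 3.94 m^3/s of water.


Cross-sectional area = W * d = 8.2 * 0.9 = 7.38 m^2
Velocity = Q / A = 3.94 / 7.38 = 0.533875 m/s

0.533875 m/s


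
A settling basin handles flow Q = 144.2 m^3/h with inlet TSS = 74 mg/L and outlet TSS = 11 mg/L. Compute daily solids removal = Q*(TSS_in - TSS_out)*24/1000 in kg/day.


Concentration drop: TSS_in - TSS_out = 74 - 11 = 63 mg/L
Hourly solids removed = Q * dTSS = 144.2 m^3/h * 63 mg/L = 9084.6 g/h  (m^3/h * mg/L = g/h)
Daily solids removed = 9084.6 * 24 = 218030.4 g/day
Convert g to kg: 218030.4 / 1000 = 218.0304 kg/day

218.0304 kg/day


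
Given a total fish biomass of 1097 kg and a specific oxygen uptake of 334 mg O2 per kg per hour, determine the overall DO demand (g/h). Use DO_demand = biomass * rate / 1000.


Total O2 consumption (mg/h) = 1097 kg * 334 mg/(kg*h) = 366398 mg/h
Convert to g/h: 366398 / 1000 = 366.398 g/h

366.398 g/h


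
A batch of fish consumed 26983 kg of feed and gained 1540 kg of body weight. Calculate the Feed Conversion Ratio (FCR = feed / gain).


FCR = feed consumed / weight gained
FCR = 26983 kg / 1540 kg = 17.5214

17.5214


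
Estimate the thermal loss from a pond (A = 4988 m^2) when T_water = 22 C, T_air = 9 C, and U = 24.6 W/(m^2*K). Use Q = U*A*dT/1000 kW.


Temperature difference dT = 22 - 9 = 13 K
Heat loss (W) = U * A * dT = 24.6 * 4988 * 13 = 1595162.4 W
Convert to kW: 1595162.4 / 1000 = 1595.1624 kW

1595.1624 kW


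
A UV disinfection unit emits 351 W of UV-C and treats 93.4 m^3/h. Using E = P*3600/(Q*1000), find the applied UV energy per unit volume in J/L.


Energy delivered per hour = 351 W * 3600 s = 1263600 J/h
Volume treated per hour = 93.4 m^3/h * 1000 = 93400 L/h
dose = 1263600 / 93400 = 13.5289 J/L

13.5289 J/L


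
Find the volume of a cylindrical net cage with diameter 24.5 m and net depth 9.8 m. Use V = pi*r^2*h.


r = d/2 = 24.5/2 = 12.25 m
Base area = pi*r^2 = pi*12.25^2 = 471.43525 m^2
Volume = 471.43525 * 9.8 = 4620.07 m^3

4620.07 m^3


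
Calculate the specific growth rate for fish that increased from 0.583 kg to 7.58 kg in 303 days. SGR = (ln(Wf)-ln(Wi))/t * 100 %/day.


ln(W_f) = ln(7.58) = 2.0255132
ln(W_i) = ln(0.583) = -0.53956809
ln(W_f) - ln(W_i) = 2.0255132 - -0.53956809 = 2.5650813
SGR = 2.5650813 / 303 * 100 = 0.846561 %/day

0.846561 %/day


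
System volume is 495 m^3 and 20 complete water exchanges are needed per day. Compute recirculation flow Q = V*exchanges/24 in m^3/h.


Daily recirculation volume = 495 m^3 * 20 = 9900 m^3/day
Flow rate Q = daily volume / 24 h = 9900 / 24 = 412.5 m^3/h

412.5 m^3/h


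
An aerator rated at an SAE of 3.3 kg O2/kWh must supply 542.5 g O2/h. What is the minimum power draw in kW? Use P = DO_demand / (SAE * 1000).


SAE in g O2/kWh = 3.3 * 1000 = 3300 g/kWh
P = DO_demand / SAE_g = 542.5 / 3300 = 0.164394 kW

0.164394 kW


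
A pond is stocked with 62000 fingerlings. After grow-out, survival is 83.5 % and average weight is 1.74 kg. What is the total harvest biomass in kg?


Survivors = 62000 * 83.5/100 = 51770 fish
Harvest biomass = survivors * W_f = 51770 * 1.74 = 90079.8 kg

90079.8 kg


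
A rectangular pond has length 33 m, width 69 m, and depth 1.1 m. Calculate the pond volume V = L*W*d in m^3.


Base area = L * W = 33 * 69 = 2277 m^2
Volume = area * depth = 2277 * 1.1 = 2504.7 m^3

2504.7 m^3


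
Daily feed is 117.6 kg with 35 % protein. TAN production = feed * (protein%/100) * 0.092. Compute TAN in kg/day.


Protein in feed = 117.6 * 35/100 = 41.16 kg/day
TAN = protein * 0.092 = 41.16 * 0.092 = 3.78672 kg/day

3.78672 kg/day


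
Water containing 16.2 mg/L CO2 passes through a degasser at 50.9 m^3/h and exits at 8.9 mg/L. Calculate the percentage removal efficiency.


CO2_out / CO2_in = 8.9 / 16.2 = 0.54938272
Fraction remaining = 0.54938272
efficiency = (1 - 0.54938272) * 100 = 45.0617 %

45.0617 %


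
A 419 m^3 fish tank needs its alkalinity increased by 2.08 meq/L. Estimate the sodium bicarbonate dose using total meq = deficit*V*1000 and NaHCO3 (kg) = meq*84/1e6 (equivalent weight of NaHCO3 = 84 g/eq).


Tank volume in L = 419 m^3 * 1000 = 419000 L
Total meq required = 2.08 meq/L * 419000 L = 871520 meq
NaHCO3 mass = 871520 meq * 84 mg/meq / 1e6 = 73.2077 kg

73.2077 kg


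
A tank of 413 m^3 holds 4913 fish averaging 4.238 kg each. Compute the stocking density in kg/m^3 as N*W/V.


Total biomass = 4913 fish * 4.238 kg = 20821.294 kg
Density = total biomass / volume = 20821.294 / 413 = 50.4148 kg/m^3

50.4148 kg/m^3


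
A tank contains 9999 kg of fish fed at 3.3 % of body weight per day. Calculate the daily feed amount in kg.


Feeding rate fraction = 3.3% / 100 = 0.033
Daily feed = 9999 kg * 0.033 = 329.967 kg/day

329.967 kg/day


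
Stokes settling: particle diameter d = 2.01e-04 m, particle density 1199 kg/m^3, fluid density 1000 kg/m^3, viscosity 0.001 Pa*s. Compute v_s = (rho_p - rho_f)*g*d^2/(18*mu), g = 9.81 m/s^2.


Density difference: rho_p - rho_f = 1199 - 1000 = 199 kg/m^3
d^2 = (2.01e-04)^2 = 4.0401e-08 m^2
Numerator = (rho_p - rho_f) * g * d^2 = 199 * 9.81 * 4.0401e-08 = 7.8870428e-05
Denominator = 18 * mu = 18 * 0.001 = 0.018
v_s = 7.8870428e-05 / 0.018 = 0.00438169 m/s
Check: Re = rho_f * v_s * d / mu = 1000 * 0.00438169 * 2.01e-04 / 0.001 = 0.881 < 1, so Stokes' law applies.

0.00438169 m/s


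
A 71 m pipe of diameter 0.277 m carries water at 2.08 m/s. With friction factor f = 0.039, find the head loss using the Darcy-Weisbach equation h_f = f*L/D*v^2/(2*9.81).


v^2 = 2.08^2 = 4.3264 m^2/s^2
L/D = 71/0.277 = 256.31769
h_f = f*(L/D)*v^2/(2g) = 0.039 * 256.31769 * 4.3264 / 19.62 = 2.2043 m

2.2043 m


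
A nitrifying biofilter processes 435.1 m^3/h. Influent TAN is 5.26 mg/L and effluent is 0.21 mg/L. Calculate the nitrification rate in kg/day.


Concentration drop: TAN_in - TAN_out = 5.26 - 0.21 = 5.05 mg/L
Hourly TAN removed = Q * dTAN = 435.1 m^3/h * 5.05 mg/L = 2197.255 g/h  (m^3/h * mg/L = g/h)
Daily TAN removed = 2197.255 * 24 = 52734.12 g/day
Convert to kg/day: 52734.12 / 1000 = 52.73412 kg/day

52.73412 kg/day


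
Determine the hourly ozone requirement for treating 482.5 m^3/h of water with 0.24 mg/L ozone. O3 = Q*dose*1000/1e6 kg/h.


O3 demand (mg/h) = Q * dose * 1000 = 482.5 * 0.24 * 1000 = 115800 mg/h
Convert mg to kg: 115800 / 1e6 = 0.1158 kg/h

0.1158 kg/h


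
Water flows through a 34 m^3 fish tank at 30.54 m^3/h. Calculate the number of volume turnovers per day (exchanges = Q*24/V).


Daily flow volume = 30.54 m^3/h * 24 h = 732.96 m^3/day
Exchanges = daily flow / tank volume = 732.96 / 34 = 21.5576 exchanges/day

21.5576 exchanges/day


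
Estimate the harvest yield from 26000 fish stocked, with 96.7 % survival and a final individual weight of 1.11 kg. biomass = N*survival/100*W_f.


Survivors = 26000 * 96.7/100 = 25142 fish
Harvest biomass = survivors * W_f = 25142 * 1.11 = 27907.62 kg

27907.62 kg


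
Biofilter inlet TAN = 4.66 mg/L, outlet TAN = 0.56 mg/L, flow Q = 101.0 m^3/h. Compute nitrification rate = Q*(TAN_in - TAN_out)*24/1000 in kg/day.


Concentration drop: TAN_in - TAN_out = 4.66 - 0.56 = 4.1 mg/L
Hourly TAN removed = Q * dTAN = 101.0 m^3/h * 4.1 mg/L = 414.1 g/h  (m^3/h * mg/L = g/h)
Daily TAN removed = 414.1 * 24 = 9938.4 g/day
Convert to kg/day: 9938.4 / 1000 = 9.9384 kg/day

9.9384 kg/day


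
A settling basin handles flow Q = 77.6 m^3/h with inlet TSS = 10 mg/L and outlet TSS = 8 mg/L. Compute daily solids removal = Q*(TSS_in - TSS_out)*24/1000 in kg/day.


Concentration drop: TSS_in - TSS_out = 10 - 8 = 2 mg/L
Hourly solids removed = Q * dTSS = 77.6 m^3/h * 2 mg/L = 155.2 g/h  (m^3/h * mg/L = g/h)
Daily solids removed = 155.2 * 24 = 3724.8 g/day
Convert g to kg: 3724.8 / 1000 = 3.7248 kg/day

3.7248 kg/day


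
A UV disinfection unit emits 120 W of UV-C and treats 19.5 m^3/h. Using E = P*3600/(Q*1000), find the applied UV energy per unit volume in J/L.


Energy delivered per hour = 120 W * 3600 s = 432000 J/h
Volume treated per hour = 19.5 m^3/h * 1000 = 19500 L/h
dose = 432000 / 19500 = 22.1538 J/L

22.1538 J/L


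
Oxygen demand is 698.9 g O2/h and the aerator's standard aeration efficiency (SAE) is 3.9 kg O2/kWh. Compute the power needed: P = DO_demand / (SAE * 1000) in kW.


SAE in g O2/kWh = 3.9 * 1000 = 3900 g/kWh
P = DO_demand / SAE_g = 698.9 / 3900 = 0.179205 kW

0.179205 kW


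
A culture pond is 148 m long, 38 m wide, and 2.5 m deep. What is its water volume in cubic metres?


Base area = L * W = 148 * 38 = 5624 m^2
Volume = area * depth = 5624 * 2.5 = 14060 m^3

14060 m^3


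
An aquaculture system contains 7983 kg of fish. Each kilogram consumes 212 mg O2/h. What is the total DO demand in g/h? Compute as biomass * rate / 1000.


Total O2 consumption (mg/h) = 7983 kg * 212 mg/(kg*h) = 1692396 mg/h
Convert to g/h: 1692396 / 1000 = 1692.396 g/h

1692.396 g/h


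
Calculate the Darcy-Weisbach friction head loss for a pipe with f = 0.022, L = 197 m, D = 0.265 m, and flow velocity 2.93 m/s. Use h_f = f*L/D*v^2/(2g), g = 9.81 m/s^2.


v^2 = 2.93^2 = 8.5849 m^2/s^2
L/D = 197/0.265 = 743.39623
h_f = f*(L/D)*v^2/(2g) = 0.022 * 743.39623 * 8.5849 / 19.62 = 7.15615 m

7.15615 m


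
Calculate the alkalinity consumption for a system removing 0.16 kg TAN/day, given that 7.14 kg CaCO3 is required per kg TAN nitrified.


Alkalinity factor: 7.14 kg CaCO3 consumed per kg TAN nitrified
alk = 0.16 kg TAN * 7.14 = 1.1424 kg CaCO3/day

1.1424 kg CaCO3/day


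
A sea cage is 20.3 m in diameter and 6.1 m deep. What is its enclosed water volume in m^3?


r = d/2 = 20.3/2 = 10.15 m
Base area = pi*r^2 = pi*10.15^2 = 323.65473 m^2
Volume = 323.65473 * 6.1 = 1974.29 m^3

1974.29 m^3


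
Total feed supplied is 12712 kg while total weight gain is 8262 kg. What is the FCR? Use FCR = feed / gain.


FCR = feed consumed / weight gained
FCR = 12712 kg / 8262 kg = 1.53861

1.53861


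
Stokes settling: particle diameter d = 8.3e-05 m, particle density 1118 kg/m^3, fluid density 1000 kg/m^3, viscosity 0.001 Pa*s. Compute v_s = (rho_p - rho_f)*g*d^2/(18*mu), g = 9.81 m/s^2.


Density difference: rho_p - rho_f = 1118 - 1000 = 118 kg/m^3
d^2 = (8.3e-05)^2 = 6.889e-09 m^2
Numerator = (rho_p - rho_f) * g * d^2 = 118 * 9.81 * 6.889e-09 = 7.9745686e-06
Denominator = 18 * mu = 18 * 0.001 = 0.018
v_s = 7.9745686e-06 / 0.018 = 4.43032e-04 m/s
Check: Re = rho_f * v_s * d / mu = 1000 * 4.43032e-04 * 8.3e-05 / 0.001 = 0.0368 < 1, so Stokes' law applies.

4.43032e-04 m/s


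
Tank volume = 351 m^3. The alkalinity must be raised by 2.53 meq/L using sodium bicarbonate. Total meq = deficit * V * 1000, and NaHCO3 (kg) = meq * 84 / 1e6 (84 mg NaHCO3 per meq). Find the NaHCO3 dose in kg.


Tank volume in L = 351 m^3 * 1000 = 351000 L
Total meq required = 2.53 meq/L * 351000 L = 888030 meq
NaHCO3 mass = 888030 meq * 84 mg/meq / 1e6 = 74.5945 kg

74.5945 kg


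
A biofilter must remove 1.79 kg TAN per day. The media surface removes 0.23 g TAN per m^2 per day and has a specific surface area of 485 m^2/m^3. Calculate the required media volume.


A = 1.79*1000 / 0.23 = 7782.6087 m^2
V = 7782.6087 / 485 = 16.0466

16.0466 m^3


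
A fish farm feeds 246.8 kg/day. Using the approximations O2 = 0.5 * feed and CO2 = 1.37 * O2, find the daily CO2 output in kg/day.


O2 = 246.8 * 0.5 = 123.4
CO2 = 123.4 * 1.37 = 169.058

169.058 kg/day


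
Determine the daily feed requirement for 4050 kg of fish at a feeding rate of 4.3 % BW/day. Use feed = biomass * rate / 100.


Feeding rate fraction = 4.3% / 100 = 0.043
Daily feed = 4050 kg * 0.043 = 174.15 kg/day

174.15 kg/day


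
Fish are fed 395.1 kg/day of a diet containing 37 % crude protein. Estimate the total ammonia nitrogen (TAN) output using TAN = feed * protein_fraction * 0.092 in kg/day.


Protein in feed = 395.1 * 37/100 = 146.187 kg/day
TAN = protein * 0.092 = 146.187 * 0.092 = 13.449204 kg/day

13.449204 kg/day


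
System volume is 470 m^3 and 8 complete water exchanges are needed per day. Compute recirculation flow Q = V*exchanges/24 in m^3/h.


Daily recirculation volume = 470 m^3 * 8 = 3760 m^3/day
Flow rate Q = daily volume / 24 h = 3760 / 24 = 156.667 m^3/h

156.667 m^3/h


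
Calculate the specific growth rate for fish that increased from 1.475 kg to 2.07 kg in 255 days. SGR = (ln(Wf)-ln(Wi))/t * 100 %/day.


ln(W_f) = ln(2.07) = 0.72754861
ln(W_i) = ln(1.475) = 0.38865799
ln(W_f) - ln(W_i) = 0.72754861 - 0.38865799 = 0.33889062
SGR = 0.33889062 / 255 * 100 = 0.132898 %/day

0.132898 %/day


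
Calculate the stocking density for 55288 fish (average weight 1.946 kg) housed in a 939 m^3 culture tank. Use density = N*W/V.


Total biomass = 55288 fish * 1.946 kg = 107590.448 kg
Density = total biomass / volume = 107590.448 / 939 = 114.58 kg/m^3

114.58 kg/m^3


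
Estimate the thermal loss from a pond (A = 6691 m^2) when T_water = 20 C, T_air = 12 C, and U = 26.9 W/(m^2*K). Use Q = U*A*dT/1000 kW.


Temperature difference dT = 20 - 12 = 8 K
Heat loss (W) = U * A * dT = 26.9 * 6691 * 8 = 1439903.2 W
Convert to kW: 1439903.2 / 1000 = 1439.9032 kW

1439.9032 kW


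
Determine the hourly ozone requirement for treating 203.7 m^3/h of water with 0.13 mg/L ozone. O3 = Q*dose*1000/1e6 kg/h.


O3 demand (mg/h) = Q * dose * 1000 = 203.7 * 0.13 * 1000 = 26481 mg/h
Convert mg to kg: 26481 / 1e6 = 0.026481 kg/h

0.026481 kg/h


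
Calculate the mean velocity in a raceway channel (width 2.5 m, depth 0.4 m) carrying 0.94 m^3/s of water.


Cross-sectional area = W * d = 2.5 * 0.4 = 1 m^2
Velocity = Q / A = 0.94 / 1 = 0.94 m/s

0.94 m/s


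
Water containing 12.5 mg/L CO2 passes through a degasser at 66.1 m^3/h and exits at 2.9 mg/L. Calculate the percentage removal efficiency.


CO2_out / CO2_in = 2.9 / 12.5 = 0.232
Fraction remaining = 0.232
efficiency = (1 - 0.232) * 100 = 76.8 %

76.8 %


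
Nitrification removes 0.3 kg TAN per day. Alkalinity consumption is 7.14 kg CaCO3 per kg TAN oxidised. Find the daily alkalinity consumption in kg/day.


Alkalinity factor: 7.14 kg CaCO3 consumed per kg TAN nitrified
alk = 0.3 kg TAN * 7.14 = 2.142 kg CaCO3/day

2.142 kg CaCO3/day


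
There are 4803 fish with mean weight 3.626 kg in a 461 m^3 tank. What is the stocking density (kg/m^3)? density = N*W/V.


Total biomass = 4803 fish * 3.626 kg = 17415.678 kg
Density = total biomass / volume = 17415.678 / 461 = 37.778 kg/m^3

37.778 kg/m^3


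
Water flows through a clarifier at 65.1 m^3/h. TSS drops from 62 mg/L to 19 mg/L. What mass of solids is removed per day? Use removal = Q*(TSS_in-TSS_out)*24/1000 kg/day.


Concentration drop: TSS_in - TSS_out = 62 - 19 = 43 mg/L
Hourly solids removed = Q * dTSS = 65.1 m^3/h * 43 mg/L = 2799.3 g/h  (m^3/h * mg/L = g/h)
Daily solids removed = 2799.3 * 24 = 67183.2 g/day
Convert g to kg: 67183.2 / 1000 = 67.1832 kg/day

67.1832 kg/day


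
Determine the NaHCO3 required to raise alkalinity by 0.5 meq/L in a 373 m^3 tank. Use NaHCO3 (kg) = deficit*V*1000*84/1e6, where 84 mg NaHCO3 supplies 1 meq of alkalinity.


Tank volume in L = 373 m^3 * 1000 = 373000 L
Total meq required = 0.5 meq/L * 373000 L = 186500 meq
NaHCO3 mass = 186500 meq * 84 mg/meq / 1e6 = 15.666 kg

15.666 kg
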